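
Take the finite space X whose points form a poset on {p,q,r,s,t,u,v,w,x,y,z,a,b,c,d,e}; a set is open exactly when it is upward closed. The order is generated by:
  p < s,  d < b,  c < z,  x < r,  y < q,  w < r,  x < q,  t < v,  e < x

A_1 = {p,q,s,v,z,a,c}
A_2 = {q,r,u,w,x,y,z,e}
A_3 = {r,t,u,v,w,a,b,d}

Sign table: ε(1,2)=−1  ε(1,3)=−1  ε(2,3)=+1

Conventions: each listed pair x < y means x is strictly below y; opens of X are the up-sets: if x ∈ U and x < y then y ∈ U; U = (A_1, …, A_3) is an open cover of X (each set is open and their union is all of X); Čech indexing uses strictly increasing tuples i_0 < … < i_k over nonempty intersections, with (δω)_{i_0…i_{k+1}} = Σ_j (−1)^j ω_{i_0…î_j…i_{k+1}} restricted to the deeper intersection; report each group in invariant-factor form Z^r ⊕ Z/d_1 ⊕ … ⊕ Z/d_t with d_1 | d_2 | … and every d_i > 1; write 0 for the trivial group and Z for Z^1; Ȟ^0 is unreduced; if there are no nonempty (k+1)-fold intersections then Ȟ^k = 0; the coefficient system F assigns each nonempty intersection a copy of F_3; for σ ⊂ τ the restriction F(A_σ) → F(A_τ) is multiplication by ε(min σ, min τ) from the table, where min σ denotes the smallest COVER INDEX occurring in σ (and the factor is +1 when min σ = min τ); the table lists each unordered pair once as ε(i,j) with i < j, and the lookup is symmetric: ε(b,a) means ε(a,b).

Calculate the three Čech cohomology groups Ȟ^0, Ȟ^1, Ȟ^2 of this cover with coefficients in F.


Ȟ^0 = Z/3; Ȟ^1 = Z/3; Ȟ^2 = 0

nonempty overlaps:
  A12={q,z} A13={v,a} A23={r,u,w}
C dims 3,3; δ0: rk_F3 2
degree 0: 3−2−0 = 1 → Ȟ^0 ≅ Z/3
degree 1: 3−0−2 = 1 → Ȟ^1 ≅ Z/3
degree 2: 0−0−0 = 0 → Ȟ^2 ≅ 0


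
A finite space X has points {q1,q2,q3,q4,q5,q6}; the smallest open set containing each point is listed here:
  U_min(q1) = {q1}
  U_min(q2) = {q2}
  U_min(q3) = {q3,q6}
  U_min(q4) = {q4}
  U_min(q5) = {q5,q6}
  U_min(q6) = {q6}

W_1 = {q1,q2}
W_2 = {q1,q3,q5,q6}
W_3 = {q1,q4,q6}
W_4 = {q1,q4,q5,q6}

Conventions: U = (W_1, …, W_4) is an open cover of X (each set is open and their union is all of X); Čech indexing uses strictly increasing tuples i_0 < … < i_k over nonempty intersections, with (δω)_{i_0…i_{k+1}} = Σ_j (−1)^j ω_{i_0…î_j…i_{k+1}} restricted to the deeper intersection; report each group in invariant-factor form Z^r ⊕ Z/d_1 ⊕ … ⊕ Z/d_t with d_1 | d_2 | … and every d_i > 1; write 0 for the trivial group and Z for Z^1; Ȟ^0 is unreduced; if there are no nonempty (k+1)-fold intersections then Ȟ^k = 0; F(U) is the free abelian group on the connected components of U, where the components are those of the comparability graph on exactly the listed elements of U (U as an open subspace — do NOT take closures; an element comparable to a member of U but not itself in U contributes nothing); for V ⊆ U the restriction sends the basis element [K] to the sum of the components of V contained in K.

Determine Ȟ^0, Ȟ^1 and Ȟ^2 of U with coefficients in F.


intersection data:
  W12={q1} W13={q1} W14={q1} W23={q1,q6} W24={q1,q5,q6} W34={q1,q4,q6}
  W123={q1} W124={q1} W134={q1} W234={q1,q6}
  W1234={q1}
components per intersection:
  W1: {q1} {q2}
  W2: {q1} {q3,q5,q6}
  W3: {q1} {q4} {q6}
  W4: {q1} {q4} {q5,q6}
  W12: {q1}
  W13: {q1}
  W14: {q1}
  W23: {q1} {q6}
  W24: {q1} {q5,q6}
  W34: {q1} {q4} {q6}
  W123: {q1}
  W124: {q1}
  W134: {q1}
  W234: {q1} {q6}
  W1234: {q1}
C dims 10,10,5,1; δ0: rk 6, SNF 1^6; δ1: rk 4, SNF 1^4; δ2: rk 1, SNF 1^1
Ȟ^0 = (10 − 6) − 0 = 4, so Ȟ^0 ≅ Z^4
Ȟ^1 = (10 − 4) − 6 = 0, so Ȟ^1 ≅ 0
Ȟ^2 = (5 − 1) − 4 = 0, so Ȟ^2 ≅ 0

Ȟ^0 ≅ Z^4,  Ȟ^1 ≅ 0,  Ȟ^2 ≅ 0


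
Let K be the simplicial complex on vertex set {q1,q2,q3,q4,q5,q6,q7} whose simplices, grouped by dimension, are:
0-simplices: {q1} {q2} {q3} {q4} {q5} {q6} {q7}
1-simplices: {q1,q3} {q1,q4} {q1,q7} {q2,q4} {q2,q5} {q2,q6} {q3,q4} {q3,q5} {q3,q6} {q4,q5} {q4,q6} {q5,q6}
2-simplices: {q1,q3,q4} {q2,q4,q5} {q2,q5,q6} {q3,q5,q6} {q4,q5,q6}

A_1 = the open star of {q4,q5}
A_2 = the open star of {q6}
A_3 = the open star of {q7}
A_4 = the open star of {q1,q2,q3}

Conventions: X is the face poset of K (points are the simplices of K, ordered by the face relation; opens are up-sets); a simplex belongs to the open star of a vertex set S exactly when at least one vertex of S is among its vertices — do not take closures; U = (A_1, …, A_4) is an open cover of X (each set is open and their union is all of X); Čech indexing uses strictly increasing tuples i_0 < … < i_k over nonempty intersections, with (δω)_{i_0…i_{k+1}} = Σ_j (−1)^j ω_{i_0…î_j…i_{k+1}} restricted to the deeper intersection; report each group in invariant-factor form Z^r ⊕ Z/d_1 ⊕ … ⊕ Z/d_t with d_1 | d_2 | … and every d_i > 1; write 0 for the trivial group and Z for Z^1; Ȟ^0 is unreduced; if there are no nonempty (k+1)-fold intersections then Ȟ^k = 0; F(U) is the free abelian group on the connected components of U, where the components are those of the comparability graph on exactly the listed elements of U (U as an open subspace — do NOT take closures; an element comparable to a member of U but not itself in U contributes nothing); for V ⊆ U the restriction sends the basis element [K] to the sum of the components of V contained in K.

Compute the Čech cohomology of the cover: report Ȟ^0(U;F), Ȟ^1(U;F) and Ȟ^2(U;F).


Ȟ^0 ≅ Z,  Ȟ^1 ≅ Z,  Ȟ^2 ≅ 0

nerve simplices:
  A1={{q4},{q5},{q1,q4},{q2,q4},{q2,q5},{q3,q4},{q3,q5},{q4,q5},{q4,q6},{q5,q6},{q1,q3,q4},{q2,q4,q5},{q2,q5,q6},{q3,q5,q6},{q4,q5,q6}} A2={{q6},{q2,q6},{q3,q6},{q4,q6},{q5,q6},{q2,q5,q6},{q3,q5,q6},{q4,q5,q6}} A3={{q7},{q1,q7}} A4={{q1},{q2},{q3},{q1,q3},{q1,q4},{q1,q7},{q2,q4},{q2,q5},{q2,q6},{q3,q4},{q3,q5},{q3,q6},{q1,q3,q4},{q2,q4,q5},{q2,q5,q6},{q3,q5,q6}}
  A12={{q4,q6},{q5,q6},{q2,q5,q6},{q3,q5,q6},{q4,q5,q6}} A14={{q1,q4},{q2,q4},{q2,q5},{q3,q4},{q3,q5},{q1,q3,q4},{q2,q4,q5},{q2,q5,q6},{q3,q5,q6}} A24={{q2,q6},{q3,q6},{q2,q5,q6},{q3,q5,q6}} A34={{q1,q7}}
  A124={{q2,q5,q6},{q3,q5,q6}}
components per intersection:
  A1: {{q4},{q5},{q1,q4},{q2,q4},{q2,q5},{q3,q4},{q3,q5},{q4,q5},{q4,q6},{q5,q6},{q1,q3,q4},{q2,q4,q5},{q2,q5,q6},{q3,q5,q6},{q4,q5,q6}}
  A2: {{q6},{q2,q6},{q3,q6},{q4,q6},{q5,q6},{q2,q5,q6},{q3,q5,q6},{q4,q5,q6}}
  A3: {{q7},{q1,q7}}
  A4: {{q1},{q3},{q1,q3},{q1,q4},{q1,q7},{q3,q4},{q3,q5},{q3,q6},{q1,q3,q4},{q3,q5,q6}} {{q2},{q2,q4},{q2,q5},{q2,q6},{q2,q4,q5},{q2,q5,q6}}
  A12: {{q4,q6},{q5,q6},{q2,q5,q6},{q3,q5,q6},{q4,q5,q6}}
  A14: {{q1,q4},{q3,q4},{q1,q3,q4}} {{q2,q4},{q2,q5},{q2,q4,q5},{q2,q5,q6}} {{q3,q5},{q3,q5,q6}}
  A24: {{q2,q6},{q2,q5,q6}} {{q3,q6},{q3,q5,q6}}
  A34: {{q1,q7}}
  A124: {{q2,q5,q6}} {{q3,q5,q6}}
C dims 5,7,2; δ0: rk 4, SNF 1^4; δ1: rk 2, SNF 1^2
degree 0: 5−4−0 = 1 → Ȟ^0 ≅ Z
degree 1: 7−2−4 = 1 → Ȟ^1 ≅ Z
degree 2: 2−0−2 = 0 → Ȟ^2 ≅ 0


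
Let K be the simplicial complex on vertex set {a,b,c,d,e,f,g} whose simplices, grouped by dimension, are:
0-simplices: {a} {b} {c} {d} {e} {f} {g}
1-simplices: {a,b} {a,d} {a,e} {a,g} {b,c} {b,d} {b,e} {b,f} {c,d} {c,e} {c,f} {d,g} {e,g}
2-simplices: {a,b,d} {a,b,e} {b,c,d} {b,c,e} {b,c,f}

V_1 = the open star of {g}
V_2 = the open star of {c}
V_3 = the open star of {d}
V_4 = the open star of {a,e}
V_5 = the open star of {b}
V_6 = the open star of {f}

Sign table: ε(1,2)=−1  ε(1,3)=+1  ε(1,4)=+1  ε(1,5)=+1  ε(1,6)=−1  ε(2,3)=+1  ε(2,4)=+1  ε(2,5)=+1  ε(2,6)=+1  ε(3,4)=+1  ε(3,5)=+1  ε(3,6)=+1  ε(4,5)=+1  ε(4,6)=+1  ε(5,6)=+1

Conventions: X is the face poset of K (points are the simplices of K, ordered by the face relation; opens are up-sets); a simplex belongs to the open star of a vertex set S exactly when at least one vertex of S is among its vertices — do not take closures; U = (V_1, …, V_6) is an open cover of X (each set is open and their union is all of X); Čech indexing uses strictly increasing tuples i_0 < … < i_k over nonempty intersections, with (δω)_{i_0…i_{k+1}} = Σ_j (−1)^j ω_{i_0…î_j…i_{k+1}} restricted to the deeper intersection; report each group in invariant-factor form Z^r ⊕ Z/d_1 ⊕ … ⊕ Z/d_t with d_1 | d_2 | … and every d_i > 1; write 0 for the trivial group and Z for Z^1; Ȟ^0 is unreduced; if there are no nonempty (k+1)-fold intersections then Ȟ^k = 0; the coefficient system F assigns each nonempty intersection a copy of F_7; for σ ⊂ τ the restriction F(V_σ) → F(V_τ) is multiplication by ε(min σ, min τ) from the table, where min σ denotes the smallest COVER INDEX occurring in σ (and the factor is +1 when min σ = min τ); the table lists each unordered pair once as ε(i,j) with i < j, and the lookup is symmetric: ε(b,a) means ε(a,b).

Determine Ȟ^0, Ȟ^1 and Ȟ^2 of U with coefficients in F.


intersection data:
  V1={{g},{a,g},{d,g},{e,g}} V2={{c},{b,c},{c,d},{c,e},{c,f},{b,c,d},{b,c,e},{b,c,f}} V3={{d},{a,d},{b,d},{c,d},{d,g},{a,b,d},{b,c,d}} V4={{a},{e},{a,b},{a,d},{a,e},{a,g},{b,e},{c,e},{e,g},{a,b,d},{a,b,e},{b,c,e}} V5={{b},{a,b},{b,c},{b,d},{b,e},{b,f},{a,b,d},{a,b,e},{b,c,d},{b,c,e},{b,c,f}} V6={{f},{b,f},{c,f},{b,c,f}}
  V13={{d,g}} V14={{a,g},{e,g}} V23={{c,d},{b,c,d}} V24={{c,e},{b,c,e}} V25={{b,c},{b,c,d},{b,c,e},{b,c,f}} V26={{c,f},{b,c,f}} V34={{a,d},{a,b,d}} V35={{b,d},{a,b,d},{b,c,d}} V45={{a,b},{b,e},{a,b,d},{a,b,e},{b,c,e}} V56={{b,f},{b,c,f}}
  V235={{b,c,d}} V245={{b,c,e}} V256={{b,c,f}} V345={{a,b,d}}
C dims 6,10,4; δ0: rk_F7 5; δ1: rk_F7 4
Ȟ^0 = (6 − 5) − 0 = 1, so Ȟ^0 ≅ Z/7
Ȟ^1 = (10 − 4) − 5 = 1, so Ȟ^1 ≅ Z/7
Ȟ^2 = (4 − 0) − 4 = 0, so Ȟ^2 ≅ 0

Ȟ^0(U;F) ≅ Z/7; Ȟ^1(U;F) ≅ Z/7; Ȟ^2(U;F) ≅ 0


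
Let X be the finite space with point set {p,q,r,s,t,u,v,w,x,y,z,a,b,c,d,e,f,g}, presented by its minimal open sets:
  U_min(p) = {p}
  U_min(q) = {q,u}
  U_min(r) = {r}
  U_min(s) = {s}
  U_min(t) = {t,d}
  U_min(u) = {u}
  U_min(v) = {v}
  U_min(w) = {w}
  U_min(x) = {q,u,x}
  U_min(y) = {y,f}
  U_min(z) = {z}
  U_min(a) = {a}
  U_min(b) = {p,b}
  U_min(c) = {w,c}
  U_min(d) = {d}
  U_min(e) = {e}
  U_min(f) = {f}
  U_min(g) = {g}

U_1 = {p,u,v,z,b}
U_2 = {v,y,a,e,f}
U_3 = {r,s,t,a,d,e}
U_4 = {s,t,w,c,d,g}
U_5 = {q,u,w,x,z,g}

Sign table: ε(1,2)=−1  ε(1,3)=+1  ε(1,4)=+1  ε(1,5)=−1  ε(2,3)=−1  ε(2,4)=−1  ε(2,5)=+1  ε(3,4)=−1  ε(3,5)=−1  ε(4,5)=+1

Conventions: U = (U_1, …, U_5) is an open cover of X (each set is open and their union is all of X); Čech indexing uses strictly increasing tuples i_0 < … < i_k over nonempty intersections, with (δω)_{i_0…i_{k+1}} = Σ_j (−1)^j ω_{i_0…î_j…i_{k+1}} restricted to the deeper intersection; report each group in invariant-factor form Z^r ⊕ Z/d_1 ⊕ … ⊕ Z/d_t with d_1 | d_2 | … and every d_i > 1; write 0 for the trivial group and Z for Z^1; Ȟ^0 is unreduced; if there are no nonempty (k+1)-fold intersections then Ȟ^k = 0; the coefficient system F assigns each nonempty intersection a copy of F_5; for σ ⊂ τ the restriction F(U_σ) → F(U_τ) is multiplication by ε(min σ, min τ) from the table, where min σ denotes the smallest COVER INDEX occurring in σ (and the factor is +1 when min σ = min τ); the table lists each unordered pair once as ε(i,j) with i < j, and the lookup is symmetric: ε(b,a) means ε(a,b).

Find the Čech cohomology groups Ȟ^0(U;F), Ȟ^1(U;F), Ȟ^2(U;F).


cover nerve:
  U12={v} U15={u,z} U23={a,e} U34={s,t,d} U45={w,g}
C dims 5,5; δ0: rk_F5 4
Ȟ^0: (5−4)−0=1 ⇒ Z/5
Ȟ^1: (5−0)−4=1 ⇒ Z/5
Ȟ^2: (0−0)−0=0 ⇒ 0

Ȟ^0 ≅ Z/5, Ȟ^1 ≅ Z/5 and Ȟ^2 ≅ 0


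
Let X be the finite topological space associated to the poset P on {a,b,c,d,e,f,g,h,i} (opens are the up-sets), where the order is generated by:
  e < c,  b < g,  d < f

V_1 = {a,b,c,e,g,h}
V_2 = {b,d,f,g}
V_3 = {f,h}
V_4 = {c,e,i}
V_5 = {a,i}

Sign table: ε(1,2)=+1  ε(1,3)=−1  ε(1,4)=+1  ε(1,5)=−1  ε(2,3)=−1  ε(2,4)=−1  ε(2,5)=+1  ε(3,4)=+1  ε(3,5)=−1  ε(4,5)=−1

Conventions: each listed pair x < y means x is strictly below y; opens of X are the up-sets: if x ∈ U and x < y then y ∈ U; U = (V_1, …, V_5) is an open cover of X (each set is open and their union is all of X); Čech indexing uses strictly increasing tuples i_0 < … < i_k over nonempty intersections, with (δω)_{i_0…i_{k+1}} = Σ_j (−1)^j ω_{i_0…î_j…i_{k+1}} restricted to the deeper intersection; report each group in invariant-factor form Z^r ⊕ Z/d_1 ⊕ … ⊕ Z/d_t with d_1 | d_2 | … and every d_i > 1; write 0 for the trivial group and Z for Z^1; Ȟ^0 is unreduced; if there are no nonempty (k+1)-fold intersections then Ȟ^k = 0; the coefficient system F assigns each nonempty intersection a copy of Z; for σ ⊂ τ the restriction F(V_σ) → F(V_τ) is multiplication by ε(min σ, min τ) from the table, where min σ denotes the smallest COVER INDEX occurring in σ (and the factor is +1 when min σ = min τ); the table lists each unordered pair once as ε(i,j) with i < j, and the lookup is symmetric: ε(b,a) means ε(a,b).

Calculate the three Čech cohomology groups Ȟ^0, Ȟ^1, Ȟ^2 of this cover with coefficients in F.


nonempty overlaps:
  V12={b,g} V13={h} V14={c,e} V15={a} V23={f} V45={i}
C dims 5,6; δ0: rk 4, SNF 1^4
degree 0: 5−4−0 = 1 → Ȟ^0 ≅ Z
degree 1: 6−0−4 = 2 → Ȟ^1 ≅ Z^2
degree 2: 0−0−0 = 0 → Ȟ^2 ≅ 0

Ȟ^0 = Z; Ȟ^1 = Z^2; Ȟ^2 = 0


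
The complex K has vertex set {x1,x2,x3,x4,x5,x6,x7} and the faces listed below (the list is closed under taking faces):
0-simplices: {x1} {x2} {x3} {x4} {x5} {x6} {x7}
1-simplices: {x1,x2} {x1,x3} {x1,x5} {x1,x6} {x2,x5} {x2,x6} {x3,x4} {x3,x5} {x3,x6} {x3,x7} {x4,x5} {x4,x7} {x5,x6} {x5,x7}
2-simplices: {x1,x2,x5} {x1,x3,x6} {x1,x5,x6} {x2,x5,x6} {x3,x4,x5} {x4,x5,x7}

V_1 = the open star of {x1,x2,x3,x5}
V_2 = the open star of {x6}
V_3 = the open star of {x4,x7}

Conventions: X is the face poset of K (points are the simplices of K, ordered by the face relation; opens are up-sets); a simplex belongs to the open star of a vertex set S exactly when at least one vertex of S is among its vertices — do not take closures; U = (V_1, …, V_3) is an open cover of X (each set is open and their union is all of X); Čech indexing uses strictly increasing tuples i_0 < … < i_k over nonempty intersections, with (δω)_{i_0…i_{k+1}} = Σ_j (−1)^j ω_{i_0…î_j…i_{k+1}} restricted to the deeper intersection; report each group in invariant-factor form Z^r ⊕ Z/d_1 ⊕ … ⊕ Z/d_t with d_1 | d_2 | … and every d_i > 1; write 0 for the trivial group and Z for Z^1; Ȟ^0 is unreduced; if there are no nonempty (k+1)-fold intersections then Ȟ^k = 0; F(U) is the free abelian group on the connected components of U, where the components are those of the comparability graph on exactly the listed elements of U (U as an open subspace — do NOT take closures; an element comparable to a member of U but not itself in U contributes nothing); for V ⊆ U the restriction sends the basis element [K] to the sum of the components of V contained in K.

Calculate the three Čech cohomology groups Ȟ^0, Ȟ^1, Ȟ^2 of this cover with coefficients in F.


nerve of the cover:
  V1={{x1},{x2},{x3},{x5},{x1,x2},{x1,x3},{x1,x5},{x1,x6},{x2,x5},{x2,x6},{x3,x4},{x3,x5},{x3,x6},{x3,x7},{x4,x5},{x5,x6},{x5,x7},{x1,x2,x5},{x1,x3,x6},{x1,x5,x6},{x2,x5,x6},{x3,x4,x5},{x4,x5,x7}} V2={{x6},{x1,x6},{x2,x6},{x3,x6},{x5,x6},{x1,x3,x6},{x1,x5,x6},{x2,x5,x6}} V3={{x4},{x7},{x3,x4},{x3,x7},{x4,x5},{x4,x7},{x5,x7},{x3,x4,x5},{x4,x5,x7}}
  V12={{x1,x6},{x2,x6},{x3,x6},{x5,x6},{x1,x3,x6},{x1,x5,x6},{x2,x5,x6}} V13={{x3,x4},{x3,x7},{x4,x5},{x5,x7},{x3,x4,x5},{x4,x5,x7}}
components per intersection:
  V1: {{x1},{x2},{x3},{x5},{x1,x2},{x1,x3},{x1,x5},{x1,x6},{x2,x5},{x2,x6},{x3,x4},{x3,x5},{x3,x6},{x3,x7},{x4,x5},{x5,x6},{x5,x7},{x1,x2,x5},{x1,x3,x6},{x1,x5,x6},{x2,x5,x6},{x3,x4,x5},{x4,x5,x7}}
  V2: {{x6},{x1,x6},{x2,x6},{x3,x6},{x5,x6},{x1,x3,x6},{x1,x5,x6},{x2,x5,x6}}
  V3: {{x4},{x7},{x3,x4},{x3,x7},{x4,x5},{x4,x7},{x5,x7},{x3,x4,x5},{x4,x5,x7}}
  V12: {{x1,x6},{x2,x6},{x3,x6},{x5,x6},{x1,x3,x6},{x1,x5,x6},{x2,x5,x6}}
  V13: {{x3,x4},{x4,x5},{x5,x7},{x3,x4,x5},{x4,x5,x7}} {{x3,x7}}
C dims 3,3; δ0: rk 2, SNF 1^2
Ȟ^0 = (3 − 2) − 0 = 1, so Ȟ^0 ≅ Z
Ȟ^1 = (3 − 0) − 2 = 1, so Ȟ^1 ≅ Z
Ȟ^2 = (0 − 0) − 0 = 0, so Ȟ^2 ≅ 0

Ȟ^0(U;F) ≅ Z,  Ȟ^1(U;F) ≅ Z,  Ȟ^2(U;F) ≅ 0


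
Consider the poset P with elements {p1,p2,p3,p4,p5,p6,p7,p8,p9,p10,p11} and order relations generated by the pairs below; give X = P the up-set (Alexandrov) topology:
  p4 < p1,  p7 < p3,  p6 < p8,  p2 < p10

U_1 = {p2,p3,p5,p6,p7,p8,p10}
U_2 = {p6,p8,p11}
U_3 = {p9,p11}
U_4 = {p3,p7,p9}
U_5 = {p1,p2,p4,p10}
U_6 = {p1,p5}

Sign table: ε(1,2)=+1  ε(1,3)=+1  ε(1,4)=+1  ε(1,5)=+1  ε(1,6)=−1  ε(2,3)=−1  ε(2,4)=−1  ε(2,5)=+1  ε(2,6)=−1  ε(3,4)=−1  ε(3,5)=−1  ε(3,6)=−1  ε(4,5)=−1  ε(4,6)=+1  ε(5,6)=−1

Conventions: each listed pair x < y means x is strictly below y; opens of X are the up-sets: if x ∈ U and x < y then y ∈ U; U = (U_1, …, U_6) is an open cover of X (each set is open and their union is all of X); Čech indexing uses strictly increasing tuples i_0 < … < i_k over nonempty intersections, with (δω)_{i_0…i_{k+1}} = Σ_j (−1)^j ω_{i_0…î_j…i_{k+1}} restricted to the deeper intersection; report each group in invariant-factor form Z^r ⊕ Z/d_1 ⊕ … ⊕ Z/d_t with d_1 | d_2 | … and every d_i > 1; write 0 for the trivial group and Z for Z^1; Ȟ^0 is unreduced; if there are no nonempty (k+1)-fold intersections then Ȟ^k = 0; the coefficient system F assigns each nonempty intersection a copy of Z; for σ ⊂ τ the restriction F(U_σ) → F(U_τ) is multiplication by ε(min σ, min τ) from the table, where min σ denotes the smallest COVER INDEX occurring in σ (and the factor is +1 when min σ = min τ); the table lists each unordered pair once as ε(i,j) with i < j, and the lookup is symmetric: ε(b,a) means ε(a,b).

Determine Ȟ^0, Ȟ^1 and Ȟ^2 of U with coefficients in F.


Ȟ^0 ≅ Z, Ȟ^1 ≅ Z^2 and Ȟ^2 ≅ 0

intersection data:
  U12={p6,p8} U14={p3,p7} U15={p2,p10} U16={p5} U23={p11} U34={p9} U56={p1}
C dims 6,7; δ0: rk 5, SNF 1^5
Ȟ^0 = (6 − 5) − 0 = 1, so Ȟ^0 ≅ Z
Ȟ^1 = (7 − 0) − 5 = 2, so Ȟ^1 ≅ Z^2
Ȟ^2 = (0 − 0) − 0 = 0, so Ȟ^2 ≅ 0


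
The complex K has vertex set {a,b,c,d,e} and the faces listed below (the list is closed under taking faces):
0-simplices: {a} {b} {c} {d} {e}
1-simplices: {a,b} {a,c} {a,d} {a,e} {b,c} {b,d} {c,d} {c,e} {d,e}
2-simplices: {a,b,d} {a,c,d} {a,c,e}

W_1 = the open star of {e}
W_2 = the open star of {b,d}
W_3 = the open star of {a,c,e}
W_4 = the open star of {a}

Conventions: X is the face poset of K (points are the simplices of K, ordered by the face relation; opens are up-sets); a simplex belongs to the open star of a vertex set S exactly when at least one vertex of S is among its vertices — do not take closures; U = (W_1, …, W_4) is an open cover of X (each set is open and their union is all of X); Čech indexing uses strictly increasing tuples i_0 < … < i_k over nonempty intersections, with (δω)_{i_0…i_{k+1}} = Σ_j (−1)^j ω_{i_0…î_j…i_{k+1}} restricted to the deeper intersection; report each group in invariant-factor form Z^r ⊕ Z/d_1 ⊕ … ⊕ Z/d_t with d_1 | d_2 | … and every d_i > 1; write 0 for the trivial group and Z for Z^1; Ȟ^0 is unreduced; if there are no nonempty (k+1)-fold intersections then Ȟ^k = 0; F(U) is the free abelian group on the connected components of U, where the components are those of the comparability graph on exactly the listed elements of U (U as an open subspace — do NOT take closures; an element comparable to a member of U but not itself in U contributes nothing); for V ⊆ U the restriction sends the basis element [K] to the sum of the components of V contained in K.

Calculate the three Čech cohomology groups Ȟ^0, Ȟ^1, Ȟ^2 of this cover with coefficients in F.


nerve of the cover:
  W1={{e},{a,e},{c,e},{d,e},{a,c,e}} W2={{b},{d},{a,b},{a,d},{b,c},{b,d},{c,d},{d,e},{a,b,d},{a,c,d}} W3={{a},{c},{e},{a,b},{a,c},{a,d},{a,e},{b,c},{c,d},{c,e},{d,e},{a,b,d},{a,c,d},{a,c,e}} W4={{a},{a,b},{a,c},{a,d},{a,e},{a,b,d},{a,c,d},{a,c,e}}
  W12={{d,e}} W13={{e},{a,e},{c,e},{d,e},{a,c,e}} W14={{a,e},{a,c,e}} W23={{a,b},{a,d},{b,c},{c,d},{d,e},{a,b,d},{a,c,d}} W24={{a,b},{a,d},{a,b,d},{a,c,d}} W34={{a},{a,b},{a,c},{a,d},{a,e},{a,b,d},{a,c,d},{a,c,e}}
  W123={{d,e}} W134={{a,e},{a,c,e}} W234={{a,b},{a,d},{a,b,d},{a,c,d}}
components per intersection:
  W1: {{e},{a,e},{c,e},{d,e},{a,c,e}}
  W2: {{b},{d},{a,b},{a,d},{b,c},{b,d},{c,d},{d,e},{a,b,d},{a,c,d}}
  W3: {{a},{c},{e},{a,b},{a,c},{a,d},{a,e},{b,c},{c,d},{c,e},{d,e},{a,b,d},{a,c,d},{a,c,e}}
  W4: {{a},{a,b},{a,c},{a,d},{a,e},{a,b,d},{a,c,d},{a,c,e}}
  W12: {{d,e}}
  W13: {{e},{a,e},{c,e},{d,e},{a,c,e}}
  W14: {{a,e},{a,c,e}}
  W23: {{a,b},{a,d},{c,d},{a,b,d},{a,c,d}} {{b,c}} {{d,e}}
  W24: {{a,b},{a,d},{a,b,d},{a,c,d}}
  W34: {{a},{a,b},{a,c},{a,d},{a,e},{a,b,d},{a,c,d},{a,c,e}}
  W123: {{d,e}}
  W134: {{a,e},{a,c,e}}
  W234: {{a,b},{a,d},{a,b,d},{a,c,d}}
C dims 4,8,3; δ0: rk 3, SNF 1^3; δ1: rk 3, SNF 1^3
Ȟ^0 = (4 − 3) − 0 = 1, so Ȟ^0 ≅ Z
Ȟ^1 = (8 − 3) − 3 = 2, so Ȟ^1 ≅ Z^2
Ȟ^2 = (3 − 0) − 3 = 0, so Ȟ^2 ≅ 0

Ȟ^0(U;F) ≅ Z, Ȟ^1(U;F) ≅ Z^2 and Ȟ^2(U;F) ≅ 0


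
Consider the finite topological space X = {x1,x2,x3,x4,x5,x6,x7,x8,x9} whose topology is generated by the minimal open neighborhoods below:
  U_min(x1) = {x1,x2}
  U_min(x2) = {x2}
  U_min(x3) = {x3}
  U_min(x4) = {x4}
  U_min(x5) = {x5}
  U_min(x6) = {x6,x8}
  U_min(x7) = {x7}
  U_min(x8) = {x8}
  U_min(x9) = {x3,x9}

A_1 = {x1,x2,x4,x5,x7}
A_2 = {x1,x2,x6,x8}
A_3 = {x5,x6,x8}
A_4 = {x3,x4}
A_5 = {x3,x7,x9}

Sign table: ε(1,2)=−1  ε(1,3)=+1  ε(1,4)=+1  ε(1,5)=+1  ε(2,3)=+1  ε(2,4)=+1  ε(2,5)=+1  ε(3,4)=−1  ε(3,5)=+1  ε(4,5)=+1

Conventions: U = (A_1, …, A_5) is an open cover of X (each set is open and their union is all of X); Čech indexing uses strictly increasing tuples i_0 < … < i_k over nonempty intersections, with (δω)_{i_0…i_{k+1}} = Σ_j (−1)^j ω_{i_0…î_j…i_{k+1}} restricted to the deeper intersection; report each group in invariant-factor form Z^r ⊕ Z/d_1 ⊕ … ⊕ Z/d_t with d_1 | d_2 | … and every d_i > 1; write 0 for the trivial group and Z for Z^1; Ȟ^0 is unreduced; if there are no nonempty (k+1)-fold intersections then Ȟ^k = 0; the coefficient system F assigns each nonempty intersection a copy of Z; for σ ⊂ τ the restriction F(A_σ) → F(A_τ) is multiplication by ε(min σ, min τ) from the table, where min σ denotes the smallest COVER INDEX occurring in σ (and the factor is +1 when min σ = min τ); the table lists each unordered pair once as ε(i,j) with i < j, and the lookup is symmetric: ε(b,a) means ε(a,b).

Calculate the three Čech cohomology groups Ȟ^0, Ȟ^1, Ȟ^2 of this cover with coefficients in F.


Ȟ^0(U;F) ≅ 0, Ȟ^1(U;F) ≅ Z ⊕ Z/2, Ȟ^2(U;F) ≅ 0

nerve of the cover:
  A12={x1,x2} A13={x5} A14={x4} A15={x7} A23={x6,x8} A45={x3}
C dims 5,6; δ0: rk 5, SNF 1^4·2
Ȟ^0 = (5 − 5) − 0 = 0, so Ȟ^0 ≅ 0
Ȟ^1 = (6 − 0) − 5 = 1 plus torsion [2], so Ȟ^1 ≅ Z ⊕ Z/2
Ȟ^2 = (0 − 0) − 0 = 0, so Ȟ^2 ≅ 0


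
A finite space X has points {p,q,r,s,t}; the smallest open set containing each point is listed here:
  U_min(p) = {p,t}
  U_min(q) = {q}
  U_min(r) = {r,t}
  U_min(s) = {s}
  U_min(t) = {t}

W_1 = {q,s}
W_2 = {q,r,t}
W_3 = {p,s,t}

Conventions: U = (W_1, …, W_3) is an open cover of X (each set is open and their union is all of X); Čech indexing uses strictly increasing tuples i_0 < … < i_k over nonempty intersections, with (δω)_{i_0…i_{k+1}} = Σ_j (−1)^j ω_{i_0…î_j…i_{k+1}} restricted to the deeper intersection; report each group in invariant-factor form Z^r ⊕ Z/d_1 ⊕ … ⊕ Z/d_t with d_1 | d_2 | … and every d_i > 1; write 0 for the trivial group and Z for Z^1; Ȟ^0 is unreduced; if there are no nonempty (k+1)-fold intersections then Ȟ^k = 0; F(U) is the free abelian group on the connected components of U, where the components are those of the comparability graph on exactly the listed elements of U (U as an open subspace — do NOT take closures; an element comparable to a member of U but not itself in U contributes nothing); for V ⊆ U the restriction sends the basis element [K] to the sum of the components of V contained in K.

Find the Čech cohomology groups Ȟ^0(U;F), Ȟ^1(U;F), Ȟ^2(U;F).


Ȟ^0(U;F) ≅ Z^3; Ȟ^1(U;F) ≅ 0; Ȟ^2(U;F) ≅ 0

cover nerve:
  W12={q} W13={s} W23={t}
components per intersection:
  W1: {q} {s}
  W2: {q} {r,t}
  W3: {p,t} {s}
  W12: {q}
  W13: {s}
  W23: {t}
C dims 6,3; δ0: rk 3, SNF 1^3
Ȟ^0: (6−3)−0=3 ⇒ Z^3
Ȟ^1: (3−0)−3=0 ⇒ 0
Ȟ^2: (0−0)−0=0 ⇒ 0


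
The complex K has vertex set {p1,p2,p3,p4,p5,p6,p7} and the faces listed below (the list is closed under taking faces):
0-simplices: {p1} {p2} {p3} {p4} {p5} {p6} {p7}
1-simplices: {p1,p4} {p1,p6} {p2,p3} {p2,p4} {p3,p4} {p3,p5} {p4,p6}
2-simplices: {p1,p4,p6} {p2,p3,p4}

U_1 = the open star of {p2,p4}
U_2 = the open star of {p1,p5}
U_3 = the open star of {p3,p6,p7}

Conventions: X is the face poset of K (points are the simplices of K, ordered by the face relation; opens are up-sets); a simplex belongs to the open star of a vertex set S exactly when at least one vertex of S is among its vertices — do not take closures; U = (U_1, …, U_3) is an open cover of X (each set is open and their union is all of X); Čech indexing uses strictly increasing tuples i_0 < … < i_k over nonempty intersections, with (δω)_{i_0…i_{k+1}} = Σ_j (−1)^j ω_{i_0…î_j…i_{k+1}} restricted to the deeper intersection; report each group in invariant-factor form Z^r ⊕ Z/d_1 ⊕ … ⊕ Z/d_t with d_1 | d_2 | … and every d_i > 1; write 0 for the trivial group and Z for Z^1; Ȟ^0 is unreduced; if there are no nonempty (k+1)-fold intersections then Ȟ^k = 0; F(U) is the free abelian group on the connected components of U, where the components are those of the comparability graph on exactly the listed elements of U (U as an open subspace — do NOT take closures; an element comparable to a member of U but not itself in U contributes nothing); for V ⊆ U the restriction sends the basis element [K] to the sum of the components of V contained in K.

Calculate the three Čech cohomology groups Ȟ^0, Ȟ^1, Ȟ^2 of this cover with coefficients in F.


intersection data:
  U1={{p2},{p4},{p1,p4},{p2,p3},{p2,p4},{p3,p4},{p4,p6},{p1,p4,p6},{p2,p3,p4}} U2={{p1},{p5},{p1,p4},{p1,p6},{p3,p5},{p1,p4,p6}} U3={{p3},{p6},{p7},{p1,p6},{p2,p3},{p3,p4},{p3,p5},{p4,p6},{p1,p4,p6},{p2,p3,p4}}
  U12={{p1,p4},{p1,p4,p6}} U13={{p2,p3},{p3,p4},{p4,p6},{p1,p4,p6},{p2,p3,p4}} U23={{p1,p6},{p3,p5},{p1,p4,p6}}
  U123={{p1,p4,p6}}
components per intersection:
  U1: {{p2},{p4},{p1,p4},{p2,p3},{p2,p4},{p3,p4},{p4,p6},{p1,p4,p6},{p2,p3,p4}}
  U2: {{p1},{p1,p4},{p1,p6},{p1,p4,p6}} {{p5},{p3,p5}}
  U3: {{p3},{p2,p3},{p3,p4},{p3,p5},{p2,p3,p4}} {{p6},{p1,p6},{p4,p6},{p1,p4,p6}} {{p7}}
  U12: {{p1,p4},{p1,p4,p6}}
  U13: {{p2,p3},{p3,p4},{p2,p3,p4}} {{p4,p6},{p1,p4,p6}}
  U23: {{p1,p6},{p1,p4,p6}} {{p3,p5}}
  U123: {{p1,p4,p6}}
C dims 6,5,1; δ0: rk 4, SNF 1^4; δ1: rk 1, SNF 1^1
Ȟ^0 = (6 − 4) − 0 = 2, so Ȟ^0 ≅ Z^2
Ȟ^1 = (5 − 1) − 4 = 0, so Ȟ^1 ≅ 0
Ȟ^2 = (1 − 0) − 1 = 0, so Ȟ^2 ≅ 0

Ȟ^0(U;F) ≅ Z^2; Ȟ^1(U;F) ≅ 0; Ȟ^2(U;F) ≅ 0


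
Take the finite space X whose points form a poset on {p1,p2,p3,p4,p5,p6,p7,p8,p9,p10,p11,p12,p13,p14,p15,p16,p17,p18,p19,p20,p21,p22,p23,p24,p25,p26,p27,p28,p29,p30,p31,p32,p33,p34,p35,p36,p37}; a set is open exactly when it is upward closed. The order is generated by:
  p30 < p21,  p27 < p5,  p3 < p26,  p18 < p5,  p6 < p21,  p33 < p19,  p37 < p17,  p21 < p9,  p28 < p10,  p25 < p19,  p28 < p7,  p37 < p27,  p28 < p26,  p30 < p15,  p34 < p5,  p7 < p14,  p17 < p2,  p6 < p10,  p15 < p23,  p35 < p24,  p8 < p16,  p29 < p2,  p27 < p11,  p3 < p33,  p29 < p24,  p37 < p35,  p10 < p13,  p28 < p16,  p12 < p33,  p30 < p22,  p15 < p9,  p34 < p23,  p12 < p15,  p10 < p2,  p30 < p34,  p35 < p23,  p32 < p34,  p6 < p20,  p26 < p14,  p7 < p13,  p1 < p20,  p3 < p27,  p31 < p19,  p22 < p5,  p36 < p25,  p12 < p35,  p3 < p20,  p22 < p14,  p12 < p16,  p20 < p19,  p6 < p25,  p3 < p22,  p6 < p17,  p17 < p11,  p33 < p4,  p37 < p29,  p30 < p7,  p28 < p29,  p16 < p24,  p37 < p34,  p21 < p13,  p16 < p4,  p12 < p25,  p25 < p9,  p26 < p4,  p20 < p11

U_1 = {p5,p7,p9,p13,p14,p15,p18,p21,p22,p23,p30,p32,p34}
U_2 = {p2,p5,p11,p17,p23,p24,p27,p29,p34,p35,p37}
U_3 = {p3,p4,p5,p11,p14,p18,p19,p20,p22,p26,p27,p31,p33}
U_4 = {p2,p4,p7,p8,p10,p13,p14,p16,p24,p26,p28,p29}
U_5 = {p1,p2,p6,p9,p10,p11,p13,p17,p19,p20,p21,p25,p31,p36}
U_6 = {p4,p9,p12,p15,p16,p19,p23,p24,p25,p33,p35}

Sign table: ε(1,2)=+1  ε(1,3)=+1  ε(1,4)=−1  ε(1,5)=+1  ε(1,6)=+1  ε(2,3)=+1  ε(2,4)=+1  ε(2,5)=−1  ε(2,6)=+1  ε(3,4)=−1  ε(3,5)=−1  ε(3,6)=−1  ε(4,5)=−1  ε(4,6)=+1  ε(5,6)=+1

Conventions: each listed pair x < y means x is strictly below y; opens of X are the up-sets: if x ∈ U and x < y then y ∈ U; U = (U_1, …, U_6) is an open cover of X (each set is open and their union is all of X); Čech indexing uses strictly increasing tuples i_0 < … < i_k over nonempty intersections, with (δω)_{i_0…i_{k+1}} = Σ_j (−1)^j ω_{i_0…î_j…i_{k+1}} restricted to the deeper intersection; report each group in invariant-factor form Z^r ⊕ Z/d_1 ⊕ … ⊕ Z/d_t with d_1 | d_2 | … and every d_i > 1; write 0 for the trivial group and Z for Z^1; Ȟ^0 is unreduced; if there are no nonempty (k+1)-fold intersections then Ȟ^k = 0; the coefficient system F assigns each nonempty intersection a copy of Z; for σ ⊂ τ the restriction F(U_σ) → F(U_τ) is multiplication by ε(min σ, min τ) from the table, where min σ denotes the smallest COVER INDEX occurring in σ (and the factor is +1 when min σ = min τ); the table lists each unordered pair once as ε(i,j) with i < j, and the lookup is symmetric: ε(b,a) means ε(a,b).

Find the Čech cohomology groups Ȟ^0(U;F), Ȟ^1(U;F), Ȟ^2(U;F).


intersection data:
  U12={p5,p23,p34} U13={p5,p14,p18,p22} U14={p7,p13,p14} U15={p9,p13,p21} U16={p9,p15,p23} U23={p5,p11,p27} U24={p2,p24,p29} U25={p2,p11,p17} U26={p23,p24,p35} U34={p4,p14,p26} U35={p11,p19,p20,p31} U36={p4,p19,p33} U45={p2,p10,p13} U46={p4,p16,p24} U56={p9,p19,p25}
  U123={p5} U126={p23} U134={p14} U145={p13} U156={p9} U235={p11} U245={p2} U246={p24} U346={p4} U356={p19}
C dims 6,15,10; δ0: rk 6, SNF 1^5·2; δ1: rk 9, SNF 1^9
Ȟ^0 = (6 − 6) − 0 = 0, so Ȟ^0 ≅ 0
Ȟ^1 = (15 − 9) − 6 = 0 plus torsion [2], so Ȟ^1 ≅ Z/2
Ȟ^2 = (10 − 0) − 9 = 1, so Ȟ^2 ≅ Z

Ȟ^0 ≅ 0,  Ȟ^1 ≅ Z/2,  Ȟ^2 ≅ Z


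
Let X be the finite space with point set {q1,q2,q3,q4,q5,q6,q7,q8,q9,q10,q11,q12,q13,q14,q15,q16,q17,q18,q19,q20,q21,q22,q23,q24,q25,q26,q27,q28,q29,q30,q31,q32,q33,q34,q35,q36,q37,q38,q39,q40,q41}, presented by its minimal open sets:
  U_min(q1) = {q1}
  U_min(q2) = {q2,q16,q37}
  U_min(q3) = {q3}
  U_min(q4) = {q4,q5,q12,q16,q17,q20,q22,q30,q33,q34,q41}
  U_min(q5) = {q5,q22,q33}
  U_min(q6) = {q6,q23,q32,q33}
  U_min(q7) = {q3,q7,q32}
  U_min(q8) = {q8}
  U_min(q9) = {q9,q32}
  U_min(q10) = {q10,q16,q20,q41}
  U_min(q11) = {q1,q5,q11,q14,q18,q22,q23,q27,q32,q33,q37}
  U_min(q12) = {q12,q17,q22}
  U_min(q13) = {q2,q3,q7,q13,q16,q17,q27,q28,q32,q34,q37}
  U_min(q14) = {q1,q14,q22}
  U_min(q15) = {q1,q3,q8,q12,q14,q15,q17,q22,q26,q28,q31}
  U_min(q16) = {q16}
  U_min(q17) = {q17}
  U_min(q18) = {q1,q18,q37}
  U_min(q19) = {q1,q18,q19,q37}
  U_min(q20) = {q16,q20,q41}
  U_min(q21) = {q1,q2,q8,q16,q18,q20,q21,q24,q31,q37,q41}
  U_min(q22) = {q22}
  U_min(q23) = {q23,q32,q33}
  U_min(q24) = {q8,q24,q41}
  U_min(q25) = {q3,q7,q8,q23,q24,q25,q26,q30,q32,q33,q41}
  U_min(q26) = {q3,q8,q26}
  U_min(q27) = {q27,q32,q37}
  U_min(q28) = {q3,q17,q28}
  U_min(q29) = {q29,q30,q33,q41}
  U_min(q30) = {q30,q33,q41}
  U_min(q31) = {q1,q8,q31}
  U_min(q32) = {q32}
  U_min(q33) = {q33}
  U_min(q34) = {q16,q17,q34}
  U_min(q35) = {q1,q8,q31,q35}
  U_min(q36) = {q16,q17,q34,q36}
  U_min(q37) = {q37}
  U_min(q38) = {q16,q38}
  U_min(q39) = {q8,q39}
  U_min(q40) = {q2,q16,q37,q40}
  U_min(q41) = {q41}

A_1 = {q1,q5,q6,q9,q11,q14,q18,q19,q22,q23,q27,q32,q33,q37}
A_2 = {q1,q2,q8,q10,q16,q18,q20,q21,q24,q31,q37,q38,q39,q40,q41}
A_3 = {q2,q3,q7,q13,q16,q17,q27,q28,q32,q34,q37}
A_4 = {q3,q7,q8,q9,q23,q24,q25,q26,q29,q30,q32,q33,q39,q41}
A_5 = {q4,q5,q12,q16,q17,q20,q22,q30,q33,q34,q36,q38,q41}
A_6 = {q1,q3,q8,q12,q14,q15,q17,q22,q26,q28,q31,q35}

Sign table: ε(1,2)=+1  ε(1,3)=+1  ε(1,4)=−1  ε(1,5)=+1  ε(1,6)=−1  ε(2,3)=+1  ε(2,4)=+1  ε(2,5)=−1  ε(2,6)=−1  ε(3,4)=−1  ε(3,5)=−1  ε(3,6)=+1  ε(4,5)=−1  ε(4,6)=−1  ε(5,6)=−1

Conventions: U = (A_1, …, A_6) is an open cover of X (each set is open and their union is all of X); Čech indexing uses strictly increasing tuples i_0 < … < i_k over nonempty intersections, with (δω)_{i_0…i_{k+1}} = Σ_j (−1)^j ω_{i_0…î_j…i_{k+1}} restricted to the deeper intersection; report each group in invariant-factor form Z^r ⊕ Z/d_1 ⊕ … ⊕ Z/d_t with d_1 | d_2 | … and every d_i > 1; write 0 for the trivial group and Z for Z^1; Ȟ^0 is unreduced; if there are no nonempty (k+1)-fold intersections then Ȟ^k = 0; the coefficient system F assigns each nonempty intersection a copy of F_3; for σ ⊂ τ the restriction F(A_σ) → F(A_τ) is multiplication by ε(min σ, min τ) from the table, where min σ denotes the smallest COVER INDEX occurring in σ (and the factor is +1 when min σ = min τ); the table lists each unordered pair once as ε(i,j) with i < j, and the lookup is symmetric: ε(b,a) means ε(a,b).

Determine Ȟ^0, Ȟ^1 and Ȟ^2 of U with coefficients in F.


Ȟ^0(U;F) ≅ 0; Ȟ^1(U;F) ≅ 0; Ȟ^2(U;F) ≅ Z/3

nerve simplices:
  A12={q1,q18,q37} A13={q27,q32,q37} A14={q9,q23,q32,q33} A15={q5,q22,q33} A16={q1,q14,q22} A23={q2,q16,q37} A24={q8,q24,q39,q41} A25={q16,q20,q38,q41} A26={q1,q8,q31} A34={q3,q7,q32} A35={q16,q17,q34} A36={q3,q17,q28} A45={q30,q33,q41} A46={q3,q8,q26} A56={q12,q17,q22}
  A123={q37} A126={q1} A134={q32} A145={q33} A156={q22} A235={q16} A245={q41} A246={q8} A346={q3} A356={q17}
C dims 6,15,10; δ0: rk_F3 6; δ1: rk_F3 9
degree 0: 6−6−0 = 0 → Ȟ^0 ≅ 0
degree 1: 15−9−6 = 0 → Ȟ^1 ≅ 0
degree 2: 10−0−9 = 1 → Ȟ^2 ≅ Z/3


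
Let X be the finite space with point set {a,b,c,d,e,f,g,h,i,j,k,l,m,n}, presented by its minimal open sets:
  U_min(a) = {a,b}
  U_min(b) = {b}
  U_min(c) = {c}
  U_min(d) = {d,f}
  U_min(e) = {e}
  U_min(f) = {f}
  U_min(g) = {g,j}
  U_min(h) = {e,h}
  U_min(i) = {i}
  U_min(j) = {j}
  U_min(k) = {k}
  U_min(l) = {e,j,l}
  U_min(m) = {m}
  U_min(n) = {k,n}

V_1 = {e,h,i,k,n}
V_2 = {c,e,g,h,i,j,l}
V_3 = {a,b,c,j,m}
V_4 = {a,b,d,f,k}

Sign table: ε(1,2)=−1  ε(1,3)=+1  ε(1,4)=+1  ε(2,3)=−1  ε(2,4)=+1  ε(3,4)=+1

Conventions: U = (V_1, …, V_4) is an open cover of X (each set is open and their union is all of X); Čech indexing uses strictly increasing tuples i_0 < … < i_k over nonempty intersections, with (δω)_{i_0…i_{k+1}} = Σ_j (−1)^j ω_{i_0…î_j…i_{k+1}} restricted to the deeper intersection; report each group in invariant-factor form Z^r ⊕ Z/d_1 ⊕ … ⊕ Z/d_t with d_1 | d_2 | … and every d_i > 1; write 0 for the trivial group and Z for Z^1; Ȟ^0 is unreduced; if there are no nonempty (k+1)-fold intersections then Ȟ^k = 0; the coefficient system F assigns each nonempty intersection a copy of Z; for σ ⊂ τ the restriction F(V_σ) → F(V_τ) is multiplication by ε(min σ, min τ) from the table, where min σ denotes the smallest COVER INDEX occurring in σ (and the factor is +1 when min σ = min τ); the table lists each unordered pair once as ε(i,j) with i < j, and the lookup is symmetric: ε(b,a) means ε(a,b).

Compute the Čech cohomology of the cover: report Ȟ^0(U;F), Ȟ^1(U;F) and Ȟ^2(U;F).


Ȟ^0 ≅ Z; Ȟ^1 ≅ Z; Ȟ^2 ≅ 0

nonempty intersections:
  V12={e,h,i} V14={k} V23={c,j} V34={a,b}
C dims 4,4; δ0: rk 3, SNF 1^3
Ȟ^0: (4−3)−0=1 ⇒ Z
Ȟ^1: (4−0)−3=1 ⇒ Z
Ȟ^2: (0−0)−0=0 ⇒ 0


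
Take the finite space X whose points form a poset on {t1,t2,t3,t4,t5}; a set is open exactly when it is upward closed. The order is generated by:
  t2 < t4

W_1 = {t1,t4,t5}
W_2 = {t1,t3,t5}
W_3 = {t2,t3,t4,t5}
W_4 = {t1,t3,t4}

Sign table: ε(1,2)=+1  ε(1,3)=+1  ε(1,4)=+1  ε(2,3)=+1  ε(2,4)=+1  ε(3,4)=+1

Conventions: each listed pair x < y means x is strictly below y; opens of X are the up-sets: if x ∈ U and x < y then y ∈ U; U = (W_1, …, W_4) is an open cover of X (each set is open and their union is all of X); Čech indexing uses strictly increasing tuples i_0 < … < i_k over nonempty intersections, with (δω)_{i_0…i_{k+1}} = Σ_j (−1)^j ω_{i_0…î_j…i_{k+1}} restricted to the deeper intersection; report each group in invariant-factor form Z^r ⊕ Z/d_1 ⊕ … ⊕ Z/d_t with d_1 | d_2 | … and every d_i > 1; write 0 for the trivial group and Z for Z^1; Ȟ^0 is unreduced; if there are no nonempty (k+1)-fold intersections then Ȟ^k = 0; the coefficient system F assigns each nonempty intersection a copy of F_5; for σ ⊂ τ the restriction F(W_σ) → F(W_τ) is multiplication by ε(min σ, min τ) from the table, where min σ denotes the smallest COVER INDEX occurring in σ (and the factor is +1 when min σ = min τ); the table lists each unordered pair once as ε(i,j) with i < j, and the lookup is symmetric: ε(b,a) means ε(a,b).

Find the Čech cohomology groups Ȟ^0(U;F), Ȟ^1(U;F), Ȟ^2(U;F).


nonempty overlaps:
  W12={t1,t5} W13={t4,t5} W14={t1,t4} W23={t3,t5} W24={t1,t3} W34={t3,t4}
  W123={t5} W124={t1} W134={t4} W234={t3}
C dims 4,6,4; δ0: rk_F5 3; δ1: rk_F5 3
degree 0: 4−3−0 = 1 → Ȟ^0 ≅ Z/5
degree 1: 6−3−3 = 0 → Ȟ^1 ≅ 0
degree 2: 4−0−3 = 1 → Ȟ^2 ≅ Z/5

Ȟ^0 ≅ Z/5; Ȟ^1 ≅ 0; Ȟ^2 ≅ Z/5


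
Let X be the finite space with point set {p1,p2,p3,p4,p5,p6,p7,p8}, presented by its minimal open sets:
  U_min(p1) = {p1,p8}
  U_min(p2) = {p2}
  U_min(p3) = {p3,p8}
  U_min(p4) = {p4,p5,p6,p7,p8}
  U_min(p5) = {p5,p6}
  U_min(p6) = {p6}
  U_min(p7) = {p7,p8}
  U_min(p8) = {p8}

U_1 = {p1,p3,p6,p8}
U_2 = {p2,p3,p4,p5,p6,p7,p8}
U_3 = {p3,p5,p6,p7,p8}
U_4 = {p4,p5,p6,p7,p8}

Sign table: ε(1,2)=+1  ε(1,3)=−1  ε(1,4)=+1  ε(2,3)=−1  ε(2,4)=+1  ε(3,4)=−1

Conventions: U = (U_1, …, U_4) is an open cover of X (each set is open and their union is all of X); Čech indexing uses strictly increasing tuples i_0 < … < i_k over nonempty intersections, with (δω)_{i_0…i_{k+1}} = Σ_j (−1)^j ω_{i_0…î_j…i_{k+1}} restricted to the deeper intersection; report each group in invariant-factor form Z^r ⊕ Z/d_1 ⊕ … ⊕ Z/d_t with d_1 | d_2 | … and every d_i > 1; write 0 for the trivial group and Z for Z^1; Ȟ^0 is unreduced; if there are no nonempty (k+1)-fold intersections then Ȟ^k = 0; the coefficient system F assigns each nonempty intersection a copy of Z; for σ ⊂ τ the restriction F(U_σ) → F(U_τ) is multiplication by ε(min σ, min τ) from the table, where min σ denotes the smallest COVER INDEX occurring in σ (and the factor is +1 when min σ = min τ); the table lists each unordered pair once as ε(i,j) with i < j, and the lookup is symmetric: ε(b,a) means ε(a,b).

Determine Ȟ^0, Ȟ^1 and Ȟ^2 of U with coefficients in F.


nerve simplices:
  U12={p3,p6,p8} U13={p3,p6,p8} U14={p6,p8} U23={p3,p5,p6,p7,p8} U24={p4,p5,p6,p7,p8} U34={p5,p6,p7,p8}
  U123={p3,p6,p8} U124={p6,p8} U134={p6,p8} U234={p5,p6,p7,p8}
  U1234={p6,p8}
C dims 4,6,4,1; δ0: rk 3, SNF 1^3; δ1: rk 3, SNF 1^3; δ2: rk 1, SNF 1^1
degree 0: 4−3−0 = 1 → Ȟ^0 ≅ Z
degree 1: 6−3−3 = 0 → Ȟ^1 ≅ 0
degree 2: 4−1−3 = 0 → Ȟ^2 ≅ 0

Ȟ^0(U;F) ≅ Z, Ȟ^1(U;F) ≅ 0 and Ȟ^2(U;F) ≅ 0


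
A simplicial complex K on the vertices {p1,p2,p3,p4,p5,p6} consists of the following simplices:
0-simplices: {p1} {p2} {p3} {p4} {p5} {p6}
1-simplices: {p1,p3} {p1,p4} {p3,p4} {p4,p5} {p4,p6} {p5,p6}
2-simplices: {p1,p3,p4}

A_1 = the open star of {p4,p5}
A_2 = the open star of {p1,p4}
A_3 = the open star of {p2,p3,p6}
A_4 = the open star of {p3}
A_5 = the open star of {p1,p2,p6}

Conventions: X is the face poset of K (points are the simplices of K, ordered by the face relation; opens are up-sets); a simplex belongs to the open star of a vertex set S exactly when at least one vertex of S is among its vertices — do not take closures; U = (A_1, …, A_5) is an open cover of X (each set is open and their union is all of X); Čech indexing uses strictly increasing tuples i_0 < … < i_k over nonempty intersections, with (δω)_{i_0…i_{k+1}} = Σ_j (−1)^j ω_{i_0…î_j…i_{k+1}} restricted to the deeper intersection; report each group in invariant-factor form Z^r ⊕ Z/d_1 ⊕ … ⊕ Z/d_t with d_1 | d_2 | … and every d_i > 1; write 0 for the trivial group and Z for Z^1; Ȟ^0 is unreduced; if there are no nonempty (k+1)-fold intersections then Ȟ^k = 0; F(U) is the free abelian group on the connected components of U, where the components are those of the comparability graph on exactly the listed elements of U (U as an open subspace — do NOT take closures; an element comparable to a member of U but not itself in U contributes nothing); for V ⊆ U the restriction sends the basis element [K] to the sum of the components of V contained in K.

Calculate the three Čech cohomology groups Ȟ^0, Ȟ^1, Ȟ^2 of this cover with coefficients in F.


nonempty intersections:
  A1={{p4},{p5},{p1,p4},{p3,p4},{p4,p5},{p4,p6},{p5,p6},{p1,p3,p4}} A2={{p1},{p4},{p1,p3},{p1,p4},{p3,p4},{p4,p5},{p4,p6},{p1,p3,p4}} A3={{p2},{p3},{p6},{p1,p3},{p3,p4},{p4,p6},{p5,p6},{p1,p3,p4}} A4={{p3},{p1,p3},{p3,p4},{p1,p3,p4}} A5={{p1},{p2},{p6},{p1,p3},{p1,p4},{p4,p6},{p5,p6},{p1,p3,p4}}
  A12={{p4},{p1,p4},{p3,p4},{p4,p5},{p4,p6},{p1,p3,p4}} A13={{p3,p4},{p4,p6},{p5,p6},{p1,p3,p4}} A14={{p3,p4},{p1,p3,p4}} A15={{p1,p4},{p4,p6},{p5,p6},{p1,p3,p4}} A23={{p1,p3},{p3,p4},{p4,p6},{p1,p3,p4}} A24={{p1,p3},{p3,p4},{p1,p3,p4}} A25={{p1},{p1,p3},{p1,p4},{p4,p6},{p1,p3,p4}} A34={{p3},{p1,p3},{p3,p4},{p1,p3,p4}} A35={{p2},{p6},{p1,p3},{p4,p6},{p5,p6},{p1,p3,p4}} A45={{p1,p3},{p1,p3,p4}}
  A123={{p3,p4},{p4,p6},{p1,p3,p4}} A124={{p3,p4},{p1,p3,p4}} A125={{p1,p4},{p4,p6},{p1,p3,p4}} A134={{p3,p4},{p1,p3,p4}} A135={{p4,p6},{p5,p6},{p1,p3,p4}} A145={{p1,p3,p4}} A234={{p1,p3},{p3,p4},{p1,p3,p4}} A235={{p1,p3},{p4,p6},{p1,p3,p4}} A245={{p1,p3},{p1,p3,p4}} A345={{p1,p3},{p1,p3,p4}}
  A1234={{p3,p4},{p1,p3,p4}} A1235={{p4,p6},{p1,p3,p4}} A1245={{p1,p3,p4}} A1345={{p1,p3,p4}} A2345={{p1,p3},{p1,p3,p4}}
  A12345={{p1,p3,p4}}
components per intersection:
  A1: {{p4},{p5},{p1,p4},{p3,p4},{p4,p5},{p4,p6},{p5,p6},{p1,p3,p4}}
  A2: {{p1},{p4},{p1,p3},{p1,p4},{p3,p4},{p4,p5},{p4,p6},{p1,p3,p4}}
  A3: {{p2}} {{p3},{p1,p3},{p3,p4},{p1,p3,p4}} {{p6},{p4,p6},{p5,p6}}
  A4: {{p3},{p1,p3},{p3,p4},{p1,p3,p4}}
  A5: {{p1},{p1,p3},{p1,p4},{p1,p3,p4}} {{p2}} {{p6},{p4,p6},{p5,p6}}
  A12: {{p4},{p1,p4},{p3,p4},{p4,p5},{p4,p6},{p1,p3,p4}}
  A13: {{p3,p4},{p1,p3,p4}} {{p4,p6}} {{p5,p6}}
  A14: {{p3,p4},{p1,p3,p4}}
  A15: {{p1,p4},{p1,p3,p4}} {{p4,p6}} {{p5,p6}}
  A23: {{p1,p3},{p3,p4},{p1,p3,p4}} {{p4,p6}}
  A24: {{p1,p3},{p3,p4},{p1,p3,p4}}
  A25: {{p1},{p1,p3},{p1,p4},{p1,p3,p4}} {{p4,p6}}
  A34: {{p3},{p1,p3},{p3,p4},{p1,p3,p4}}
  A35: {{p2}} {{p6},{p4,p6},{p5,p6}} {{p1,p3},{p1,p3,p4}}
  A45: {{p1,p3},{p1,p3,p4}}
  A123: {{p3,p4},{p1,p3,p4}} {{p4,p6}}
  A124: {{p3,p4},{p1,p3,p4}}
  A125: {{p1,p4},{p1,p3,p4}} {{p4,p6}}
  A134: {{p3,p4},{p1,p3,p4}}
  A135: {{p4,p6}} {{p5,p6}} {{p1,p3,p4}}
  A145: {{p1,p3,p4}}
  A234: {{p1,p3},{p3,p4},{p1,p3,p4}}
  A235: {{p1,p3},{p1,p3,p4}} {{p4,p6}}
  A245: {{p1,p3},{p1,p3,p4}}
  A345: {{p1,p3},{p1,p3,p4}}
  A1234: {{p3,p4},{p1,p3,p4}}
  A1235: {{p4,p6}} {{p1,p3,p4}}
  A1245: {{p1,p3,p4}}
  A1345: {{p1,p3,p4}}
  A2345: {{p1,p3},{p1,p3,p4}}
  A12345: {{p1,p3,p4}}
C dims 9,18,15,6; δ0: rk 7, SNF 1^7; δ1: rk 10, SNF 1^10; δ2: rk 5, SNF 1^5
Ȟ^0: (9−7)−0=2 ⇒ Z^2
Ȟ^1: (18−10)−7=1 ⇒ Z
Ȟ^2: (15−5)−10=0 ⇒ 0

Ȟ^0 = Z^2, Ȟ^1 = Z and Ȟ^2 = 0
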